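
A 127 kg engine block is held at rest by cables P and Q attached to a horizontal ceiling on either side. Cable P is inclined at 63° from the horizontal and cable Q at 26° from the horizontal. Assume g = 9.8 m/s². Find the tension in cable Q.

Weight W = 127 × 9.8 = 1245 N acts straight down.
Horizontal: T_P cos 63° = T_Q cos 26°  →  T_P = 1.98 T_Q.
Vertical: T_P sin 63° + T_Q sin 26° = 1245.
Substituting the horizontal relation into the vertical equation gives 2.202 T_Q = 1245, so T_Q = 565.1 N.

T_Q ≈ 565 N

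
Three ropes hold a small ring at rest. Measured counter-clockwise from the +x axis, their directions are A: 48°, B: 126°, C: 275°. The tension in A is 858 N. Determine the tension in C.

T_C ≈ 1630 N

Resolve: ΣF_x = 858 cos 48° + T_B cos 126° + T_C cos 275° = 0.
        ΣF_y = 858 sin 48° + T_B sin 126° + T_C sin 275° = 0.
The known terms sum to (574.1, 637.6) N, so -0.5878 T_B + 0.0872 T_C = -574.1 and 0.8090 T_B − 0.9962 T_C = -637.6.
Solving simultaneously: T_B = 1218 N, T_C = 1629 N.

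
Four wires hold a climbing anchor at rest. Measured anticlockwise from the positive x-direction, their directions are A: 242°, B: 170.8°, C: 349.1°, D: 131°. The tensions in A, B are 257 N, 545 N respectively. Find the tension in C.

T_C ≈ 954 N

Resolve: ΣF_x = 257 cos 242° + 545 cos 170.8° + T_C cos 349.1° + T_D cos 131° = 0.
        ΣF_y = 257 sin 242° + 545 sin 170.8° + T_C sin 349.1° + T_D sin 131° = 0.
The known terms sum to (-658.6, -139.8) N, so 0.9820 T_C − 0.6561 T_D = 658.6 and -0.1891 T_C + 0.7547 T_D = 139.8.
Solving simultaneously: T_C = 954.2 N, T_D = 424.3 N.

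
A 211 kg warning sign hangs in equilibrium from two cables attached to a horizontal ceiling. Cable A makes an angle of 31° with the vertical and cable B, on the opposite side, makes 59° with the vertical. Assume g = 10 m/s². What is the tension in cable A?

T_A ≈ 1810 N

Angles from the horizontal: cable A is 90° − 31° = 59°, cable B is 90° − 59° = 31°.
Weight W = 211 × 10 = 2110 N acts straight down.
Horizontal: T_A cos 59° = T_B cos 31°  →  T_B = 0.6009 T_A.
Vertical: T_A sin 59° + T_B sin 31° = 2110.
Substituting the horizontal relation into the vertical equation gives 1.167 T_A = 2110, so T_A = 1809 N.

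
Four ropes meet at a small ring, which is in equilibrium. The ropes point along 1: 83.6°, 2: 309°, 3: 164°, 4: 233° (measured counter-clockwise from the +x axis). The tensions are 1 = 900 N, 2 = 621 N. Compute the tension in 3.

Resolve: ΣF_x = 900 cos 83.6° + 621 cos 309° + T_3 cos 164° + T_4 cos 233° = 0.
        ΣF_y = 900 sin 83.6° + 621 sin 309° + T_3 sin 164° + T_4 sin 233° = 0.
The known terms sum to (491.1, 411.8) N, so -0.9613 T_3 − 0.6018 T_4 = -491.1 and 0.2756 T_3 − 0.7986 T_4 = -411.8.
Solving simultaneously: T_3 = 154.7 N, T_4 = 569 N.

T_3 ≈ 155 N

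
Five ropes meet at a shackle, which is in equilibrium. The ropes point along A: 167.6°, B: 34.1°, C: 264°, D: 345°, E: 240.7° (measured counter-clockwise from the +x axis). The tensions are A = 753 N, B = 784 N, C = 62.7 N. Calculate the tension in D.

T_D ≈ 356 N

Resolve: ΣF_x = 753 cos 167.6° + 784 cos 34.1° + 62.7 cos 264° + T_D cos 345° + T_E cos 240.7° = 0.
        ΣF_y = 753 sin 167.6° + 784 sin 34.1° + 62.7 sin 264° + T_D sin 345° + T_E sin 240.7° = 0.
The known terms sum to (-92.79, 538.9) N, so 0.9659 T_D − 0.4894 T_E = 92.79 and -0.2588 T_D − 0.8721 T_E = -538.9.
Solving simultaneously: T_D = 355.7 N, T_E = 512.4 N.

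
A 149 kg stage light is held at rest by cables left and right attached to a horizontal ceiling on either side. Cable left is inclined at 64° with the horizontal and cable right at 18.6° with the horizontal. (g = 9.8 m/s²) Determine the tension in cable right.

Weight W = 149 × 9.8 = 1460 N acts straight down.
Horizontal: T_left cos 64° = T_right cos 18.6°  →  T_left = 2.162 T_right.
Vertical: T_left sin 64° + T_right sin 18.6° = 1460.
Substituting the horizontal relation into the vertical equation gives 2.262 T_right = 1460, so T_right = 645.5 N.

T_right ≈ 645 N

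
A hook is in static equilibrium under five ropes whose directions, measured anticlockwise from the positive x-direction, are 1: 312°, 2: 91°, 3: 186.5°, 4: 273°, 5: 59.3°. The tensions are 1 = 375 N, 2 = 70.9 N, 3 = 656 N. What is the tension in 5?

Resolve: ΣF_x = 375 cos 312° + 70.9 cos 91° + 656 cos 186.5° + T_4 cos 273° + T_5 cos 59.3° = 0.
        ΣF_y = 375 sin 312° + 70.9 sin 91° + 656 sin 186.5° + T_4 sin 273° + T_5 sin 59.3° = 0.
The known terms sum to (-402.1, -282.1) N, so 0.0523 T_4 + 0.5105 T_5 = 402.1 and -0.9986 T_4 + 0.8599 T_5 = 282.1.
Solving simultaneously: T_4 = 363.6 N, T_5 = 750.3 N.

T_5 ≈ 750 N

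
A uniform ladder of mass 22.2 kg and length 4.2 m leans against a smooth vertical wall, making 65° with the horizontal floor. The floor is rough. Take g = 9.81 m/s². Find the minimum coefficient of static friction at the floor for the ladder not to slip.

ΣF_y = 0: N_floor = 22.2×9.81 = 217.78 N.
Torques about the foot: N_wall · 4.2 sin 65° = 22.2×9.81×2.1 cos 65° → N_wall = 50.777 N.
ΣF_x = 0: f_floor = N_wall = 50.777 N.
μ_min = f_floor / N_floor = 50.777 / 217.78 = 0.2332.

μ_min ≈ 0.233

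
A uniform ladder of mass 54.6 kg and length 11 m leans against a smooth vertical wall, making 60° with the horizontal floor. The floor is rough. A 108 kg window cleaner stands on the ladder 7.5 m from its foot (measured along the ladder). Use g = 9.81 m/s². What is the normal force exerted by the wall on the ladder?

Torques about the foot: N_wall · 11 sin 60° = 54.6×9.81×5.5 cos 60° + 108×9.81×7.5 cos 60° → N_wall = 571.68 N.

N_wall ≈ 572 N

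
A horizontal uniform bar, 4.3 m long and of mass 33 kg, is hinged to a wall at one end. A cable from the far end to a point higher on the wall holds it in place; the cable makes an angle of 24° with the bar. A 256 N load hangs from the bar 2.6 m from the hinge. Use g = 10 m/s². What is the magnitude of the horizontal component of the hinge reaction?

H_x ≈ 718 N

Take torques about the hinge: T sin 24° · 4.3 = 33×10×2.15 + 256×2.6 = 1375.1 N·m.
So T = 1375.1 / (0.4067 × 4.3) = 786.24 N.
ΣF_x = 0: H_x = T cos 24° = 718.26 N.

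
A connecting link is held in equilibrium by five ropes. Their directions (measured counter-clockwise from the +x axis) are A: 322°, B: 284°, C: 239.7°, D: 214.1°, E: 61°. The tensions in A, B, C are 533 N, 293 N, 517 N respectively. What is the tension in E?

T_E ≈ 2220 N

Resolve: ΣF_x = 533 cos 322° + 293 cos 284° + 517 cos 239.7° + T_D cos 214.1° + T_E cos 61° = 0.
        ΣF_y = 533 sin 322° + 293 sin 284° + 517 sin 239.7° + T_D sin 214.1° + T_E sin 61° = 0.
The known terms sum to (230.1, -1059) N, so -0.8281 T_D + 0.4848 T_E = -230.1 and -0.5606 T_D + 0.8746 T_E = 1059.
Solving simultaneously: T_D = 1579 N, T_E = 2223 N.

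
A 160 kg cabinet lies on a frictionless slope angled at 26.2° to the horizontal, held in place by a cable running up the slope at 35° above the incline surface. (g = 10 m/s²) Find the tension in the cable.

T ≈ 862 N

Take axes along and perpendicular to the incline. Weight components: W sin 26.2° = 706.4 N down-slope, W cos 26.2° = 1436 N into the surface.
Along incline: T cos 35° = W sin 26.2° → T = 862.4 N.
Perpendicular: N = W cos 26.2° − T sin 35° = 941 N.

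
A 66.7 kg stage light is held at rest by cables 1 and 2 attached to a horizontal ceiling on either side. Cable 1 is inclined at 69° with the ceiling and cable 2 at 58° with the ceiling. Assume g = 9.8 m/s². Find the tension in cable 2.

T_2 ≈ 293 N

Weight W = 66.7 × 9.8 = 653.7 N acts straight down.
Horizontal: T_1 cos 69° = T_2 cos 58°  →  T_1 = 1.479 T_2.
Vertical: T_1 sin 69° + T_2 sin 58° = 653.7.
Substituting the horizontal relation into the vertical equation gives 2.229 T_2 = 653.7, so T_2 = 293.3 N.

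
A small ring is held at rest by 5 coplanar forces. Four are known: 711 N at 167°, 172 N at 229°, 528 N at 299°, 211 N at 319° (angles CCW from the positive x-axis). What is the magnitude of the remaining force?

F ≈ 691 N

Sum the known components: ΣF_x = -390.4 N, ΣF_y = -570.1 N.
For equilibrium the remaining force must supply (−ΣF_x, −ΣF_y) = (390.4, 570.1) N.
Magnitude = √((390.4)² + (570.1)²) = 691 N; direction = atan2(570.1, 390.4) = 55.6°.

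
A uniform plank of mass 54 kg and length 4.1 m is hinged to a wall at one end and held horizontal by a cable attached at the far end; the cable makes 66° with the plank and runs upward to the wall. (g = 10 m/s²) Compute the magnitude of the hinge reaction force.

|H| ≈ 296 N

Take torques about the hinge: T sin 66° · 4.1 = 54×10×2.05 = 1107 N·m.
So T = 1107 / (0.9135 × 4.1) = 295.55 N.
ΣF_x = 0: H_x = T cos 66° = 120.21 N.
ΣF_y = 0: H_y = (54×10) − T sin 66° = 540 − 270 = 270 N.
|H| = √(H_x² + H_y²) = √((120.21)² + (270)²) = 295.55 N.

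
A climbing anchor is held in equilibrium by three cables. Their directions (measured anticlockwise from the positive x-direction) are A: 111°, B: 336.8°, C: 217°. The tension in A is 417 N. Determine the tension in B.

Resolve: ΣF_x = 417 cos 111° + T_B cos 336.8° + T_C cos 217° = 0.
        ΣF_y = 417 sin 111° + T_B sin 336.8° + T_C sin 217° = 0.
The known terms sum to (-149.4, 389.3) N, so 0.9191 T_B − 0.7986 T_C = 149.4 and -0.3939 T_B − 0.6018 T_C = -389.3.
Solving simultaneously: T_B = 461.9 N, T_C = 344.5 N.

T_B ≈ 462 N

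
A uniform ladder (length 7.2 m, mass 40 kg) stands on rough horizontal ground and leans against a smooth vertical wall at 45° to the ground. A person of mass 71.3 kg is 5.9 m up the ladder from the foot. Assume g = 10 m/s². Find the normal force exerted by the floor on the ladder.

N_floor ≈ 1110 N

ΣF_y = 0: N_floor = 40×10 + 71.3×10 = 1113 N.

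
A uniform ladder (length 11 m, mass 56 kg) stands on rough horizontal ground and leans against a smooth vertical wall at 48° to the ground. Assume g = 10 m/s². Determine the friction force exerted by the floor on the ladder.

Torques about the foot: N_wall · 11 sin 48° = 56×10×5.5 cos 48° → N_wall = 252.11 N.
ΣF_x = 0: f_floor = N_wall = 252.11 N.

f ≈ 252 N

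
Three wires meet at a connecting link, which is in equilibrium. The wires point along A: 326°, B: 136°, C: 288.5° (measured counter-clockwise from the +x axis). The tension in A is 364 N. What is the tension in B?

T_B ≈ 480 N

Resolve: ΣF_x = 364 cos 326° + T_B cos 136° + T_C cos 288.5° = 0.
        ΣF_y = 364 sin 326° + T_B sin 136° + T_C sin 288.5° = 0.
The known terms sum to (301.8, -203.5) N, so -0.7193 T_B + 0.3173 T_C = -301.8 and 0.6947 T_B − 0.9483 T_C = 203.5.
Solving simultaneously: T_B = 479.9 N, T_C = 136.9 N.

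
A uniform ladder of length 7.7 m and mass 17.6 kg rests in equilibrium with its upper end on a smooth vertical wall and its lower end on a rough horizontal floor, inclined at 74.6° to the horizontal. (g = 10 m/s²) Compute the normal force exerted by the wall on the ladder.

Torques about the foot: N_wall · 7.7 sin 74.6° = 17.6×10×3.85 cos 74.6° → N_wall = 24.239 N.

N_wall ≈ 24.2 N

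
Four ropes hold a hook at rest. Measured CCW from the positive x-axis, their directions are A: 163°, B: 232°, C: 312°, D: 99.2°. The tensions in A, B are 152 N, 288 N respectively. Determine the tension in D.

Resolve: ΣF_x = 152 cos 163° + 288 cos 232° + T_C cos 312° + T_D cos 99.2° = 0.
        ΣF_y = 152 sin 163° + 288 sin 232° + T_C sin 312° + T_D sin 99.2° = 0.
The known terms sum to (-322.7, -182.5) N, so 0.6691 T_C − 0.1599 T_D = 322.7 and -0.7431 T_C + 0.9871 T_D = 182.5.
Solving simultaneously: T_C = 641.9 N, T_D = 668.1 N.

T_D ≈ 668 N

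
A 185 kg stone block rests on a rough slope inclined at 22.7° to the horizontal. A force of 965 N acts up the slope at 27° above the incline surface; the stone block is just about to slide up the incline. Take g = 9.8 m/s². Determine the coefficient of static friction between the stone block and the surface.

On the verge of sliding up the incline, friction is at its maximum μN and acts down the slope.
Perpendicular to incline: N = W cos 22.7° − P sin 27° = 1673 − 438.1 = 1234 N.
Along incline: P cos 27° − μN = W sin 22.7° → μ = −(W sin 22.7° − P cos 27°) / N = 0.1298.

μ ≈ 0.130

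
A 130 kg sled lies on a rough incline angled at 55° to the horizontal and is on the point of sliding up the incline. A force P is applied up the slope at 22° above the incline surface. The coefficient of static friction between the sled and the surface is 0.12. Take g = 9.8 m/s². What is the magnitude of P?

On the verge of sliding up the incline, friction equals μN and acts down the slope.
Perpendicular: N + P sin 22° = W cos 55° = 730.7 N.
Along incline: P cos 22° = W sin 55° + μN  with W sin 55° = 1044 N.
Solving the pair for P and N: P = 1164 N, N = 294.8 N (and f = μN = 35.38 N).

P ≈ 1160 N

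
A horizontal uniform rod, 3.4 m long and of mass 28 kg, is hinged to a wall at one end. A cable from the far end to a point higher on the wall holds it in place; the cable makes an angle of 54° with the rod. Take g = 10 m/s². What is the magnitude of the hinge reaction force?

Take torques about the hinge: T sin 54° · 3.4 = 28×10×1.7 = 476 N·m.
So T = 476 / (0.8090 × 3.4) = 173.05 N.
ΣF_x = 0: H_x = T cos 54° = 101.72 N.
ΣF_y = 0: H_y = (28×10) − T sin 54° = 280 − 140 = 140 N.
|H| = √(H_x² + H_y²) = √((101.72)² + (140)²) = 173.05 N.

|H| ≈ 173 N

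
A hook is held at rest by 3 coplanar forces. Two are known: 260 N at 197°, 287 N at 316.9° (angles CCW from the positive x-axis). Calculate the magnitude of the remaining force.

F ≈ 275 N

Sum the known components: ΣF_x = -39.08 N, ΣF_y = -272.1 N.
For equilibrium the remaining force must supply (−ΣF_x, −ΣF_y) = (39.08, 272.1) N.
Magnitude = √((39.08)² + (272.1)²) = 274.9 N; direction = atan2(272.1, 39.08) = 81.8°.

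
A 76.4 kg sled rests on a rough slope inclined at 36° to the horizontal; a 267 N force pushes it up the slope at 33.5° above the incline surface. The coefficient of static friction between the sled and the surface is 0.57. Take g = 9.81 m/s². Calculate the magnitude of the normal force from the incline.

Axes along / perpendicular to the incline. W sin 36° = 440.5 N down-slope; W cos 36° = 606.3 N into the surface.
Perpendicular: N = W cos 36° − P sin 33.5° = 606.3 − 147.4 = 459 N.
Along incline: P cos 33.5° + f = W sin 36° (friction acts up-slope) → f = 440.5 − 222.6 = 217.9 N.
|f| = 217.9 N ≤ μN = 261.6 N, so the sled is indeed static.

N ≈ 459 N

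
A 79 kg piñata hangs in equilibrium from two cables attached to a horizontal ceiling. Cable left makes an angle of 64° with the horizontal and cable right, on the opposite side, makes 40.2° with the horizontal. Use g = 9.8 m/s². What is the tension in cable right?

Weight W = 79 × 9.8 = 774.2 N acts straight down.
Horizontal: T_left cos 64° = T_right cos 40.2°  →  T_left = 1.742 T_right.
Vertical: T_left sin 64° + T_right sin 40.2° = 774.2.
Substituting the horizontal relation into the vertical equation gives 2.211 T_right = 774.2, so T_right = 350.1 N.

T_right ≈ 350 N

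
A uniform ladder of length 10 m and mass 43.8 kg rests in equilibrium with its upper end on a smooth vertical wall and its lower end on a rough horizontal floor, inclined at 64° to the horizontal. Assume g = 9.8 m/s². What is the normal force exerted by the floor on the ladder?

N_floor ≈ 429 N

ΣF_y = 0: N_floor = 43.8×9.8 = 429.24 N.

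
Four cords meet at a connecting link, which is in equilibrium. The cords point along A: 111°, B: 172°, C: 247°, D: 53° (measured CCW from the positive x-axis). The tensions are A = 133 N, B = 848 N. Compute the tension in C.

Resolve: ΣF_x = 133 cos 111° + 848 cos 172° + T_C cos 247° + T_D cos 53° = 0.
        ΣF_y = 133 sin 111° + 848 sin 172° + T_C sin 247° + T_D sin 53° = 0.
The known terms sum to (-887.4, 242.2) N, so -0.3907 T_C + 0.6018 T_D = 887.4 and -0.9205 T_C + 0.7986 T_D = -242.2.
Solving simultaneously: T_C = 3532 N, T_D = 3768 N.

T_C ≈ 3530 N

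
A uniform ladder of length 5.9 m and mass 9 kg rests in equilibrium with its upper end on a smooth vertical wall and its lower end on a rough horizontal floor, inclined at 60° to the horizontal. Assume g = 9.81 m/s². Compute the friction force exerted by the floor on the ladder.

f ≈ 25.5 N

Torques about the foot: N_wall · 5.9 sin 60° = 9×9.81×2.95 cos 60° → N_wall = 25.487 N.
ΣF_x = 0: f_floor = N_wall = 25.487 N.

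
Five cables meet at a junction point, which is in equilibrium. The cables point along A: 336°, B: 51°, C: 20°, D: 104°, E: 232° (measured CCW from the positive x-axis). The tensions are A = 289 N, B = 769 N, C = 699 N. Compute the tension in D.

T_D ≈ 843 N

Resolve: ΣF_x = 289 cos 336° + 769 cos 51° + 699 cos 20° + T_D cos 104° + T_E cos 232° = 0.
        ΣF_y = 289 sin 336° + 769 sin 51° + 699 sin 20° + T_D sin 104° + T_E sin 232° = 0.
The known terms sum to (1405, 719.2) N, so -0.2419 T_D − 0.6157 T_E = -1405 and 0.9703 T_D − 0.7880 T_E = -719.2.
Solving simultaneously: T_D = 842.9 N, T_E = 1951 N.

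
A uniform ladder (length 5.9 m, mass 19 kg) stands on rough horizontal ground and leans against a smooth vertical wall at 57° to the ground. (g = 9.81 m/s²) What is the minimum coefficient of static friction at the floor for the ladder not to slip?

ΣF_y = 0: N_floor = 19×9.81 = 186.39 N.
Torques about the foot: N_wall · 5.9 sin 57° = 19×9.81×2.95 cos 57° → N_wall = 60.522 N.
ΣF_x = 0: f_floor = N_wall = 60.522 N.
μ_min = f_floor / N_floor = 60.522 / 186.39 = 0.3247.

μ_min ≈ 0.325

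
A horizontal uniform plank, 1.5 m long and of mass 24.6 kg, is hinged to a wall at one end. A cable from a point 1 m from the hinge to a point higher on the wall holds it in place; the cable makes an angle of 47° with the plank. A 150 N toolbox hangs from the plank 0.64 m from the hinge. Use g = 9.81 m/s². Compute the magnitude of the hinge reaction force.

Take torques about the hinge: T sin 47° · 1 = 24.6×9.81×0.75 + 150×0.64 = 276.99 N·m.
So T = 276.99 / (0.7314 × 1) = 378.74 N.
ΣF_x = 0: H_x = T cos 47° = 258.3 N.
ΣF_y = 0: H_y = (24.6×9.81 + 150) − T sin 47° = 391.33 − 276.99 = 114.33 N.
|H| = √(H_x² + H_y²) = √((258.3)² + (114.33)²) = 282.47 N.

|H| ≈ 282 N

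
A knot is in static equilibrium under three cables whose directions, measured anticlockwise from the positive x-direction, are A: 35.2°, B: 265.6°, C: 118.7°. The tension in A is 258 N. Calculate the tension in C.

Resolve: ΣF_x = 258 cos 35.2° + T_B cos 265.6° + T_C cos 118.7° = 0.
        ΣF_y = 258 sin 35.2° + T_B sin 265.6° + T_C sin 118.7° = 0.
The known terms sum to (210.8, 148.7) N, so -0.0767 T_B − 0.4802 T_C = -210.8 and -0.9971 T_B + 0.8771 T_C = -148.7.
Solving simultaneously: T_B = 469.4 N, T_C = 364 N.

T_C ≈ 364 N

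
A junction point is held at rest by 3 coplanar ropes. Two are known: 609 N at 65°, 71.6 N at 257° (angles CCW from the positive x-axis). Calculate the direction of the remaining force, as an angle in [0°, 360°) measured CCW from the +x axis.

Sum the known components: ΣF_x = 241.3 N, ΣF_y = 482.2 N.
For equilibrium the remaining force must supply (−ΣF_x, −ΣF_y) = (-241.3, -482.2) N.
Magnitude = √((-241.3)² + (-482.2)²) = 539.2 N; direction = atan2(-482.2, -241.3) = 243.4°.

θ ≈ 243°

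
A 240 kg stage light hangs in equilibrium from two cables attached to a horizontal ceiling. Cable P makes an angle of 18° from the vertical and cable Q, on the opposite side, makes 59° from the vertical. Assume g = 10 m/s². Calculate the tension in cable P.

Angles from the horizontal: cable P is 90° − 18° = 72°, cable Q is 90° − 59° = 31°.
Weight W = 240 × 10 = 2400 N acts straight down.
Horizontal: T_P cos 72° = T_Q cos 31°  →  T_Q = 0.3605 T_P.
Vertical: T_P sin 72° + T_Q sin 31° = 2400.
Substituting the horizontal relation into the vertical equation gives 1.137 T_P = 2400, so T_P = 2111 N.

T_P ≈ 2110 N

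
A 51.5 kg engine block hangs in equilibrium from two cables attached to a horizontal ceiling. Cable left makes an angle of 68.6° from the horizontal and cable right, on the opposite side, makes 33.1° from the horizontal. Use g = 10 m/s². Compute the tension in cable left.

T_left ≈ 441 N

Weight W = 51.5 × 10 = 515 N acts straight down.
Horizontal: T_left cos 68.6° = T_right cos 33.1°  →  T_right = 0.4356 T_left.
Vertical: T_left sin 68.6° + T_right sin 33.1° = 515.
Substituting the horizontal relation into the vertical equation gives 1.169 T_left = 515, so T_left = 440.6 N.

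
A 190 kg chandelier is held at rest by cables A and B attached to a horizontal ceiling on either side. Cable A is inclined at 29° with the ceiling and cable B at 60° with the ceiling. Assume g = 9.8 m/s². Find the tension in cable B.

T_B ≈ 1630 N

Weight W = 190 × 9.8 = 1862 N acts straight down.
Horizontal: T_A cos 29° = T_B cos 60°  →  T_A = 0.5717 T_B.
Vertical: T_A sin 29° + T_B sin 60° = 1862.
Substituting the horizontal relation into the vertical equation gives 1.143 T_B = 1862, so T_B = 1629 N.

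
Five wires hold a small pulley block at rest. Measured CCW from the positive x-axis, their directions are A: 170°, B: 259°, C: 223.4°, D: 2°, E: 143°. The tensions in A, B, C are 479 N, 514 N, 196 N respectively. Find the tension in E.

Resolve: ΣF_x = 479 cos 170° + 514 cos 259° + 196 cos 223.4° + T_D cos 2° + T_E cos 143° = 0.
        ΣF_y = 479 sin 170° + 514 sin 259° + 196 sin 223.4° + T_D sin 2° + T_E sin 143° = 0.
The known terms sum to (-712.2, -556) N, so 0.9994 T_D − 0.7986 T_E = 712.2 and 0.0349 T_D + 0.6018 T_E = 556.
Solving simultaneously: T_D = 1387 N, T_E = 843.5 N.

T_E ≈ 844 N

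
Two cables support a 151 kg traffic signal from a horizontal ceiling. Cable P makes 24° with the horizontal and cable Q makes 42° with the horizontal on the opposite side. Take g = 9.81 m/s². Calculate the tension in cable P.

T_P ≈ 1210 N

Weight W = 151 × 9.81 = 1481 N acts straight down.
Horizontal: T_P cos 24° = T_Q cos 42°  →  T_Q = 1.229 T_P.
Vertical: T_P sin 24° + T_Q sin 42° = 1481.
Substituting the horizontal relation into the vertical equation gives 1.229 T_P = 1481, so T_P = 1205 N.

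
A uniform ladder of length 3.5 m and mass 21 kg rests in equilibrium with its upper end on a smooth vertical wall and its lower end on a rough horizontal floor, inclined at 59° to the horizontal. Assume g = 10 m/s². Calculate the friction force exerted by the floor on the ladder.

Torques about the foot: N_wall · 3.5 sin 59° = 21×10×1.75 cos 59° → N_wall = 63.09 N.
ΣF_x = 0: f_floor = N_wall = 63.09 N.

f ≈ 63.1 N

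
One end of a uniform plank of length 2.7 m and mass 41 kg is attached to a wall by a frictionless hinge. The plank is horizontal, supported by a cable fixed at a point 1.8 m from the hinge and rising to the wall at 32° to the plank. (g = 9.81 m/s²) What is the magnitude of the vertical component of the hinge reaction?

Take torques about the hinge: T sin 32° · 1.8 = 41×9.81×1.35 = 542.98 N·m.
So T = 542.98 / (0.5299 × 1.8) = 569.25 N.
ΣF_y = 0: H_y = (41×9.81) − T sin 32° = 402.21 − 301.66 = 100.55 N.

|H_y| ≈ 101 N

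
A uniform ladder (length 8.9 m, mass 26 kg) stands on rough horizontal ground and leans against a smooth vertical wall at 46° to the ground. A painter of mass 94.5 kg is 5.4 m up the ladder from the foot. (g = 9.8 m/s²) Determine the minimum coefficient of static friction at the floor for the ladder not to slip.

μ_min ≈ 0.564

ΣF_y = 0: N_floor = 26×9.8 + 94.5×9.8 = 1180.9 N.
Torques about the foot: N_wall · 8.9 sin 46° = 26×9.8×4.45 cos 46° + 94.5×9.8×5.4 cos 46° → N_wall = 665.65 N.
ΣF_x = 0: f_floor = N_wall = 665.65 N.
μ_min = f_floor / N_floor = 665.65 / 1180.9 = 0.5637.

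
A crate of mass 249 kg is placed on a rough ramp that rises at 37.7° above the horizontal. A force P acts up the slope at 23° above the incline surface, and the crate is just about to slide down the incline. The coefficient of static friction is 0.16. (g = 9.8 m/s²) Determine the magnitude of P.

On the verge of sliding down the incline, friction equals μN and acts up the slope.
Perpendicular: N + P sin 23° = W cos 37.7° = 1931 N.
Along incline: P cos 23° + μN = W sin 37.7° with W sin 37.7° = 1492 N.
Solving the pair for P and N: P = 1379 N, N = 1392 N (and f = μN = 222.7 N).

P ≈ 1380 N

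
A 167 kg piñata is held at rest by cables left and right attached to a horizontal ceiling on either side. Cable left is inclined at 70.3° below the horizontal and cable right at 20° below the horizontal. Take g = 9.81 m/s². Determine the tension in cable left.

Weight W = 167 × 9.81 = 1638 N acts straight down.
Horizontal: T_left cos 70.3° = T_right cos 20°  →  T_right = 0.3587 T_left.
Vertical: T_left sin 70.3° + T_right sin 20° = 1638.
Substituting the horizontal relation into the vertical equation gives 1.064 T_left = 1638, so T_left = 1539 N.

T_left ≈ 1540 N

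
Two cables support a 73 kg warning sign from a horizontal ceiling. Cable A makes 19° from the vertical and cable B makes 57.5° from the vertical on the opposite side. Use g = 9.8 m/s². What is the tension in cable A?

Angles from the horizontal: cable A is 90° − 19° = 71°, cable B is 90° − 57.5° = 32.5°.
Weight W = 73 × 9.8 = 715.4 N acts straight down.
Horizontal: T_A cos 71° = T_B cos 32.5°  →  T_B = 0.386 T_A.
Vertical: T_A sin 71° + T_B sin 32.5° = 715.4.
Substituting the horizontal relation into the vertical equation gives 1.153 T_A = 715.4, so T_A = 620.5 N.

T_A ≈ 621 N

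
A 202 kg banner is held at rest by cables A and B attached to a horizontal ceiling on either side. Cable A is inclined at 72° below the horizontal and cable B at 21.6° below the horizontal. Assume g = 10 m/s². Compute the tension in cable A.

T_A ≈ 1880 N

Weight W = 202 × 10 = 2020 N acts straight down.
Horizontal: T_A cos 72° = T_B cos 21.6°  →  T_B = 0.3324 T_A.
Vertical: T_A sin 72° + T_B sin 21.6° = 2020.
Substituting the horizontal relation into the vertical equation gives 1.073 T_A = 2020, so T_A = 1882 N.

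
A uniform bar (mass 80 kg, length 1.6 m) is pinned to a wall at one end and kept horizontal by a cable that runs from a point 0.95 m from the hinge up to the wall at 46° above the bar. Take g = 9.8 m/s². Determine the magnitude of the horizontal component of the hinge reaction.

Take torques about the hinge: T sin 46° · 0.95 = 80×9.8×0.8 = 627.2 N·m.
So T = 627.2 / (0.7193 × 0.95) = 917.8 N.
ΣF_x = 0: H_x = T cos 46° = 637.56 N.

H_x ≈ 638 N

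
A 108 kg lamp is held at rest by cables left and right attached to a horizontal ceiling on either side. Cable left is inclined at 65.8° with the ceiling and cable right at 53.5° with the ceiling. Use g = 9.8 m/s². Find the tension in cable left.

T_left ≈ 722 N

Weight W = 108 × 9.8 = 1058 N acts straight down.
Horizontal: T_left cos 65.8° = T_right cos 53.5°  →  T_right = 0.6892 T_left.
Vertical: T_left sin 65.8° + T_right sin 53.5° = 1058.
Substituting the horizontal relation into the vertical equation gives 1.466 T_left = 1058, so T_left = 721.9 N.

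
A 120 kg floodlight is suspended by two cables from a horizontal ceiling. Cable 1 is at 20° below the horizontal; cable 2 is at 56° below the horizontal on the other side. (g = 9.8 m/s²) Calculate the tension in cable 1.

T_1 ≈ 678 N

Weight W = 120 × 9.8 = 1176 N acts straight down.
Horizontal: T_1 cos 20° = T_2 cos 56°  →  T_2 = 1.68 T_1.
Vertical: T_1 sin 20° + T_2 sin 56° = 1176.
Substituting the horizontal relation into the vertical equation gives 1.735 T_1 = 1176, so T_1 = 677.7 N.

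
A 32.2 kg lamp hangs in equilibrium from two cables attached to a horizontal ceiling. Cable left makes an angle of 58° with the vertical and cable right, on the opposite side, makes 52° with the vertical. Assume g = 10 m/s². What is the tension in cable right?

T_right ≈ 291 N

Angles from the horizontal: cable left is 90° − 58° = 32°, cable right is 90° − 52° = 38°.
Weight W = 32.2 × 10 = 322 N acts straight down.
Horizontal: T_left cos 32° = T_right cos 38°  →  T_left = 0.9292 T_right.
Vertical: T_left sin 32° + T_right sin 38° = 322.
Substituting the horizontal relation into the vertical equation gives 1.108 T_right = 322, so T_right = 290.6 N.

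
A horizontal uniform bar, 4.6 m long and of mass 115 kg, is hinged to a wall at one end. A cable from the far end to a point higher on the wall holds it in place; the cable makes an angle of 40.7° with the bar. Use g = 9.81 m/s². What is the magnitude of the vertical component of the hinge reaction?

Take torques about the hinge: T sin 40.7° · 4.6 = 115×9.81×2.3 = 2594.7 N·m.
So T = 2594.7 / (0.6521 × 4.6) = 865.02 N.
ΣF_y = 0: H_y = (115×9.81) − T sin 40.7° = 1128.2 − 564.08 = 564.08 N.

|H_y| ≈ 564 N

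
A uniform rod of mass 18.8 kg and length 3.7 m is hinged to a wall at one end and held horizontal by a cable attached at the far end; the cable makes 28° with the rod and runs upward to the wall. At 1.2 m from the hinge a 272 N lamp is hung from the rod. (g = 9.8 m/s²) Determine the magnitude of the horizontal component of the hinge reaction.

Take torques about the hinge: T sin 28° · 3.7 = 18.8×9.8×1.85 + 272×1.2 = 667.24 N·m.
So T = 667.24 / (0.4695 × 3.7) = 384.13 N.
ΣF_x = 0: H_x = T cos 28° = 339.16 N.

H_x ≈ 339 N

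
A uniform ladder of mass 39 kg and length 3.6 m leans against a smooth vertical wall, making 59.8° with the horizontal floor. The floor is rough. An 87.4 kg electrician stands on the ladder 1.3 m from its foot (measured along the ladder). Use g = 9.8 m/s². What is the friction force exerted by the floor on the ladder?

f ≈ 291 N

Torques about the foot: N_wall · 3.6 sin 59.8° = 39×9.8×1.8 cos 59.8° + 87.4×9.8×1.3 cos 59.8° → N_wall = 291.24 N.
ΣF_x = 0: f_floor = N_wall = 291.24 N.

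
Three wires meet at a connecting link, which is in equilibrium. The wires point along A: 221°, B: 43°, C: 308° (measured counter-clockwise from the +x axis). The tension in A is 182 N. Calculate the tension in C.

Resolve: ΣF_x = 182 cos 221° + T_B cos 43° + T_C cos 308° = 0.
        ΣF_y = 182 sin 221° + T_B sin 43° + T_C sin 308° = 0.
The known terms sum to (-137.4, -119.4) N, so 0.7314 T_B + 0.6157 T_C = 137.4 and 0.6820 T_B − 0.7880 T_C = 119.4.
Solving simultaneously: T_B = 182.4 N, T_C = 6.376 N.

T_C ≈ 6.38 N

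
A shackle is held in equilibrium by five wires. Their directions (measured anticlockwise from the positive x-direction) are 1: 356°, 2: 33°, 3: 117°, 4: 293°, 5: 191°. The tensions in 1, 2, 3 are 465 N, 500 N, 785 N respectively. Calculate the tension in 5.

Resolve: ΣF_x = 465 cos 356° + 500 cos 33° + 785 cos 117° + T_4 cos 293° + T_5 cos 191° = 0.
        ΣF_y = 465 sin 356° + 500 sin 33° + 785 sin 117° + T_4 sin 293° + T_5 sin 191° = 0.
The known terms sum to (526.8, 939.3) N, so 0.3907 T_4 − 0.9816 T_5 = -526.8 and -0.9205 T_4 − 0.1908 T_5 = -939.3.
Solving simultaneously: T_4 = 839.9 N, T_5 = 871 N.

T_5 ≈ 871 N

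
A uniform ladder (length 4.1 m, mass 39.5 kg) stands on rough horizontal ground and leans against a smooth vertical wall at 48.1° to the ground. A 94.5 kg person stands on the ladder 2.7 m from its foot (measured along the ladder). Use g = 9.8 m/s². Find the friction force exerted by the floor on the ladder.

f ≈ 721 N

Torques about the foot: N_wall · 4.1 sin 48.1° = 39.5×9.8×2.05 cos 48.1° + 94.5×9.8×2.7 cos 48.1° → N_wall = 720.87 N.
ΣF_x = 0: f_floor = N_wall = 720.87 N.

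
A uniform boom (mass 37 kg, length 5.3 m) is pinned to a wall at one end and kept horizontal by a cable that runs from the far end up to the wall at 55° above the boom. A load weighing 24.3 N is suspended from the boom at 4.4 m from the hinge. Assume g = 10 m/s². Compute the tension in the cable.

Take torques about the hinge: T sin 55° · 5.3 = 37×10×2.65 + 24.3×4.4 = 1087.4 N·m.
So T = 1087.4 / (0.8192 × 5.3) = 250.47 N.

T ≈ 250 N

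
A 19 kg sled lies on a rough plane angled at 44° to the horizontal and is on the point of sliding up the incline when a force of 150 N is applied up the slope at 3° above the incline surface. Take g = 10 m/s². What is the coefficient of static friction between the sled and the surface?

On the verge of sliding up the incline, friction is at its maximum μN and acts down the slope.
Perpendicular to incline: N = W cos 44° − P sin 3° = 136.7 − 7.85 = 128.8 N.
Along incline: P cos 3° − μN = W sin 44° → μ = −(W sin 44° − P cos 3°) / N = 0.1382.

μ ≈ 0.138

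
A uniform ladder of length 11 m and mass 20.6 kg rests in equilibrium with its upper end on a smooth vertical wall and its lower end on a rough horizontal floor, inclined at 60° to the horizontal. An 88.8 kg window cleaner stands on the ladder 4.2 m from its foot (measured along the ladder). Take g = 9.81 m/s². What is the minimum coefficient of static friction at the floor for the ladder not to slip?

ΣF_y = 0: N_floor = 20.6×9.81 + 88.8×9.81 = 1073.2 N.
Torques about the foot: N_wall · 11 sin 60° = 20.6×9.81×5.5 cos 60° + 88.8×9.81×4.2 cos 60° → N_wall = 250.37 N.
ΣF_x = 0: f_floor = N_wall = 250.37 N.
μ_min = f_floor / N_floor = 250.37 / 1073.2 = 0.2333.

μ_min ≈ 0.233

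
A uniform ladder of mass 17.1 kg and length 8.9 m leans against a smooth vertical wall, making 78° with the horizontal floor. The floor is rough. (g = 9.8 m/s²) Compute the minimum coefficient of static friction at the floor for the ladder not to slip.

ΣF_y = 0: N_floor = 17.1×9.8 = 167.58 N.
Torques about the foot: N_wall · 8.9 sin 78° = 17.1×9.8×4.45 cos 78° → N_wall = 17.81 N.
ΣF_x = 0: f_floor = N_wall = 17.81 N.
μ_min = f_floor / N_floor = 17.81 / 167.58 = 0.1063.

μ_min ≈ 0.106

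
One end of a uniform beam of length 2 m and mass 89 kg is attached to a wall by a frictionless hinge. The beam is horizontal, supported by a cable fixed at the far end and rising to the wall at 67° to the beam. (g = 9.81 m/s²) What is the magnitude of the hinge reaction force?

Take torques about the hinge: T sin 67° · 2 = 89×9.81×1 = 873.09 N·m.
So T = 873.09 / (0.9205 × 2) = 474.25 N.
ΣF_x = 0: H_x = T cos 67° = 185.3 N.
ΣF_y = 0: H_y = (89×9.81) − T sin 67° = 873.09 − 436.55 = 436.55 N.
|H| = √(H_x² + H_y²) = √((185.3)² + (436.55)²) = 474.25 N.

|H| ≈ 474 N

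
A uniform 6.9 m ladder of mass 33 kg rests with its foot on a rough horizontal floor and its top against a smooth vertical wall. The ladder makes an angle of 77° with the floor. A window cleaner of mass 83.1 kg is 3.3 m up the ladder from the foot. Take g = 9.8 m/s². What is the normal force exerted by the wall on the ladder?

N_wall ≈ 127 N

Torques about the foot: N_wall · 6.9 sin 77° = 33×9.8×3.45 cos 77° + 83.1×9.8×3.3 cos 77° → N_wall = 127.25 N.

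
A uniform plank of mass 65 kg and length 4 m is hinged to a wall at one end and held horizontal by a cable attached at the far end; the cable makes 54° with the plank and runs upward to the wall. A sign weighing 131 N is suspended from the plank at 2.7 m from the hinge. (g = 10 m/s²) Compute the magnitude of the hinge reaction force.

Take torques about the hinge: T sin 54° · 4 = 65×10×2 + 131×2.7 = 1653.7 N·m.
So T = 1653.7 / (0.8090 × 4) = 511.02 N.
ΣF_x = 0: H_x = T cos 54° = 300.37 N.
ΣF_y = 0: H_y = (65×10 + 131) − T sin 54° = 781 − 413.43 = 367.57 N.
|H| = √(H_x² + H_y²) = √((300.37)² + (367.57)²) = 474.69 N.

|H| ≈ 475 N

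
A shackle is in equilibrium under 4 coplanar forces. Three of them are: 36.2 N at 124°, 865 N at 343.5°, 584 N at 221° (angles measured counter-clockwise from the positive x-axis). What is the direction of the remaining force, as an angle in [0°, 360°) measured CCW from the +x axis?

Sum the known components: ΣF_x = 368.4 N, ΣF_y = -598.8 N.
For equilibrium the remaining force must supply (−ΣF_x, −ΣF_y) = (-368.4, 598.8) N.
Magnitude = √((-368.4)² + (598.8)²) = 703 N; direction = atan2(598.8, -368.4) = 121.6°.

θ ≈ 122°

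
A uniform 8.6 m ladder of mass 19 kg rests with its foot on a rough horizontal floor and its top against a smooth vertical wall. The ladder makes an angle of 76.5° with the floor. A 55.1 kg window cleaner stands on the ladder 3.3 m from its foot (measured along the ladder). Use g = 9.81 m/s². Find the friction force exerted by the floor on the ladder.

f ≈ 72.2 N

Torques about the foot: N_wall · 8.6 sin 76.5° = 19×9.81×4.3 cos 76.5° + 55.1×9.81×3.3 cos 76.5° → N_wall = 72.17 N.
ΣF_x = 0: f_floor = N_wall = 72.17 N.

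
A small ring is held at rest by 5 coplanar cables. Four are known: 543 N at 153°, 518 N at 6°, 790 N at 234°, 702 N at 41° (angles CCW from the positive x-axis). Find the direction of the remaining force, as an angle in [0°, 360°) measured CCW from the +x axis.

Sum the known components: ΣF_x = 96.8 N, ΣF_y = 122.1 N.
For equilibrium the remaining force must supply (−ΣF_x, −ΣF_y) = (-96.8, -122.1) N.
Magnitude = √((-96.8)² + (-122.1)²) = 155.8 N; direction = atan2(-122.1, -96.8) = 231.6°.

θ ≈ 232°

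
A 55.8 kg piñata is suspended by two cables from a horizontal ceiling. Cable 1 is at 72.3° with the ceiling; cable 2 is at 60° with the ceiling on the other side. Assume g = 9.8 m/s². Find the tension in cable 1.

T_1 ≈ 370 N

Weight W = 55.8 × 9.8 = 546.8 N acts straight down.
Horizontal: T_1 cos 72.3° = T_2 cos 60°  →  T_2 = 0.6081 T_1.
Vertical: T_1 sin 72.3° + T_2 sin 60° = 546.8.
Substituting the horizontal relation into the vertical equation gives 1.479 T_1 = 546.8, so T_1 = 369.7 N.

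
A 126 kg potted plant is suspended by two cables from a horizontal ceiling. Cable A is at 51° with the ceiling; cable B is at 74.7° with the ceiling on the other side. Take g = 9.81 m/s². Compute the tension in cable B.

T_B ≈ 958 N

Weight W = 126 × 9.81 = 1236 N acts straight down.
Horizontal: T_A cos 51° = T_B cos 74.7°  →  T_A = 0.4193 T_B.
Vertical: T_A sin 51° + T_B sin 74.7° = 1236.
Substituting the horizontal relation into the vertical equation gives 1.29 T_B = 1236, so T_B = 957.9 N.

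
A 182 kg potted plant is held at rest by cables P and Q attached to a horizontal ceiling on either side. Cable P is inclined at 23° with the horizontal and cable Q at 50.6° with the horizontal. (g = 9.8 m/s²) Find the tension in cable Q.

Weight W = 182 × 9.8 = 1784 N acts straight down.
Horizontal: T_P cos 23° = T_Q cos 50.6°  →  T_P = 0.6895 T_Q.
Vertical: T_P sin 23° + T_Q sin 50.6° = 1784.
Substituting the horizontal relation into the vertical equation gives 1.042 T_Q = 1784, so T_Q = 1711 N.

T_Q ≈ 1710 N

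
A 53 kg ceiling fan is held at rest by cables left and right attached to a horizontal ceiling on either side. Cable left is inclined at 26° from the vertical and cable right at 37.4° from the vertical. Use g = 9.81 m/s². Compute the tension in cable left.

T_left ≈ 353 N

Angles from the horizontal: cable left is 90° − 26° = 64°, cable right is 90° − 37.4° = 52.6°.
Weight W = 53 × 9.81 = 519.9 N acts straight down.
Horizontal: T_left cos 64° = T_right cos 52.6°  →  T_right = 0.7217 T_left.
Vertical: T_left sin 64° + T_right sin 52.6° = 519.9.
Substituting the horizontal relation into the vertical equation gives 1.472 T_left = 519.9, so T_left = 353.2 N.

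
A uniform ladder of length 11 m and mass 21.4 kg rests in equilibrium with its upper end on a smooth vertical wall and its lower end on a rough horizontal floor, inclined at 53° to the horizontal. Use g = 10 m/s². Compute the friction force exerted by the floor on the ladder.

Torques about the foot: N_wall · 11 sin 53° = 21.4×10×5.5 cos 53° → N_wall = 80.63 N.
ΣF_x = 0: f_floor = N_wall = 80.63 N.

f ≈ 80.6 N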